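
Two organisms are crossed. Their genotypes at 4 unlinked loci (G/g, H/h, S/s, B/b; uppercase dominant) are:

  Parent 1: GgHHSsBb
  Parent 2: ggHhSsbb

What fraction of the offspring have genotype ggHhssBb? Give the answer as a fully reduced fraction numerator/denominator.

GgHHSsBb gametes: GHSB×2, GHSb×2, GHsB×2, GHsb×2, gHSB×2, gHSb×2, gHsB×2, gHsb×2
ggHhSsbb gametes: gHSb×4, gHsb×4, ghSb×4, ghsb×4
GgHHSsBb×ggHhSsbb grid (16·16=256): GgHHSSBb=8 GgHHSSbb=8 GgHHSsBb=16 GgHHSsbb=16 GgHHssBb=8 GgHHssbb=8 GgHhSSBb=8 GgHhSSbb=8 GgHhSsBb=16 GgHhSsbb=16 GgHhssBb=8 GgHhssbb=8 ggHHSSBb=8 ggHHSSbb=8 ggHHSsBb=16 ggHHSsbb=16 ggHHssBb=8 ggHHssbb=8 ggHhSSBb=8 ggHhSSbb=8 ggHhSsBb=16 ggHhSsbb=16 ggHhssBb=8 ggHhssbb=8
ggHhssBb hits 8/256; gcd=8; 8÷8/256÷8 = 1/32

P(ggHhssBb) = 1/32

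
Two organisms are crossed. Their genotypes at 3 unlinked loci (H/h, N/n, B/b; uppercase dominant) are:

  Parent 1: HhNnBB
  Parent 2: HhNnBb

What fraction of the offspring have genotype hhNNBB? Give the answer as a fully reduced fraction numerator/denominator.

P(hhNNBB) = 1/32

HhNnBB gametes: HNB×2, HnB×2, hNB×2, hnB×2
HhNnBb gametes: HNB×1, HNb×1, HnB×1, Hnb×1, hNB×1, hNb×1, hnB×1, hnb×1
HhNnBB×HhNnBb grid (8·8=64): HHNNBB=2 HHNNBb=2 HHNnBB=4 HHNnBb=4 HHnnBB=2 HHnnBb=2 HhNNBB=4 HhNNBb=4 HhNnBB=8 HhNnBb=8 HhnnBB=4 HhnnBb=4 hhNNBB=2 hhNNBb=2 hhNnBB=4 hhNnBb=4 hhnnBB=2 hhnnBb=2
hhNNBB hits 2/64; gcd=2; 2÷2/64÷2 = 1/32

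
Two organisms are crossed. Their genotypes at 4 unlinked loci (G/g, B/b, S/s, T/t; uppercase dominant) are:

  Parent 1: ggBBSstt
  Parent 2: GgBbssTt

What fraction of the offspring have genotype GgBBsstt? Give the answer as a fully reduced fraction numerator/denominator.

P(GgBBsstt) = 1/16

ggBBSstt gametes: gBSt×8, gBst×8
GgBbssTt gametes: GBsT×2, GBst×2, GbsT×2, Gbst×2, gBsT×2, gBst×2, gbsT×2, gbst×2
ggBBSstt×GgBbssTt grid (16·16=256): GgBBSsTt=16 GgBBSstt=16 GgBBssTt=16 GgBBsstt=16 GgBbSsTt=16 GgBbSstt=16 GgBbssTt=16 GgBbsstt=16 ggBBSsTt=16 ggBBSstt=16 ggBBssTt=16 ggBBsstt=16 ggBbSsTt=16 ggBbSstt=16 ggBbssTt=16 ggBbsstt=16
GgBBsstt hits 16/256; gcd=16; 16÷16/256÷16 = 1/16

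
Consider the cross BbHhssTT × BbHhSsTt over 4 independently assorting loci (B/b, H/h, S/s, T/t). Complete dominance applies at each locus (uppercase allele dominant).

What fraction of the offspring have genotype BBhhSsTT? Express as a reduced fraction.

BbHhssTT gametes: BHsT×4, BhsT×4, bHsT×4, bhsT×4
BbHhSsTt gametes: BHST×1, BHSt×1, BHsT×1, BHst×1, BhST×1, BhSt×1, BhsT×1, Bhst×1, bHST×1, bHSt×1, bHsT×1, bHst×1, bhST×1, bhSt×1, bhsT×1, bhst×1
BbHhssTT×BbHhSsTt grid (16·16=256): BBHHSsTT=4 BBHHSsTt=4 BBHHssTT=4 BBHHssTt=4 BBHhSsTT=8 BBHhSsTt=8 BBHhssTT=8 BBHhssTt=8 BBhhSsTT=4 BBhhSsTt=4 BBhhssTT=4 BBhhssTt=4 BbHHSsTT=8 BbHHSsTt=8 BbHHssTT=8 BbHHssTt=8 BbHhSsTT=16 BbHhSsTt=16 BbHhssTT=16 BbHhssTt=16 BbhhSsTT=8 BbhhSsTt=8 BbhhssTT=8 BbhhssTt=8 bbHHSsTT=4 bbHHSsTt=4 bbHHssTT=4 bbHHssTt=4 bbHhSsTT=8 bbHhSsTt=8 bbHhssTT=8 bbHhssTt=8 bbhhSsTT=4 bbhhSsTt=4 bbhhssTT=4 bbhhssTt=4
BBhhSsTT hits 4/256; gcd=4; 4÷4/256÷4 = 1/64

P(BBhhSsTT) = 1/64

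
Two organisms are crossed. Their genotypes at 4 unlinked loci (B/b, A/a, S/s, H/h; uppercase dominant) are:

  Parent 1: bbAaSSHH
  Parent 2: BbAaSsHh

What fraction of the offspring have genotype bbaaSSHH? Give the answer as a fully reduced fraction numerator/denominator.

P(bbaaSSHH) = 1/32

bbAaSSHH gametes: bASH×8, baSH×8
BbAaSsHh gametes: BASH×1, BASh×1, BAsH×1, BAsh×1, BaSH×1, BaSh×1, BasH×1, Bash×1, bASH×1, bASh×1, bAsH×1, bAsh×1, baSH×1, baSh×1, basH×1, bash×1
bbAaSSHH×BbAaSsHh grid (16·16=256): BbAASSHH=8 BbAASSHh=8 BbAASsHH=8 BbAASsHh=8 BbAaSSHH=16 BbAaSSHh=16 BbAaSsHH=16 BbAaSsHh=16 BbaaSSHH=8 BbaaSSHh=8 BbaaSsHH=8 BbaaSsHh=8 bbAASSHH=8 bbAASSHh=8 bbAASsHH=8 bbAASsHh=8 bbAaSSHH=16 bbAaSSHh=16 bbAaSsHH=16 bbAaSsHh=16 bbaaSSHH=8 bbaaSSHh=8 bbaaSsHH=8 bbaaSsHh=8
bbaaSSHH hits 8/256; gcd=8; 8÷8/256÷8 = 1/32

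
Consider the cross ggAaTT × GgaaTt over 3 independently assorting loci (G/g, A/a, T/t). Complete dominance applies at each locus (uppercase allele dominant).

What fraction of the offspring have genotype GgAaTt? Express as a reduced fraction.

ggAaTT gametes: gAT×4, gaT×4
GgaaTt gametes: GaT×2, Gat×2, gaT×2, gat×2
ggAaTT×GgaaTt grid (8·8=64): GgAaTT=8 GgAaTt=8 GgaaTT=8 GgaaTt=8 ggAaTT=8 ggAaTt=8 ggaaTT=8 ggaaTt=8
GgAaTt hits 8/64; gcd=8; 8÷8/64÷8 = 1/8

P(GgAaTt) = 1/8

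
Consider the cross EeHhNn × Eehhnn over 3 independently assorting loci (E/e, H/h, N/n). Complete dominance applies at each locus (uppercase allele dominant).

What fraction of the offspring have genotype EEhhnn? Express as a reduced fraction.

EeHhNn gametes: EHN×1, EHn×1, EhN×1, Ehn×1, eHN×1, eHn×1, ehN×1, ehn×1
Eehhnn gametes: Ehn×4, ehn×4
EeHhNn×Eehhnn grid (8·8=64): EEHhNn=4 EEHhnn=4 EEhhNn=4 EEhhnn=4 EeHhNn=8 EeHhnn=8 EehhNn=8 Eehhnn=8 eeHhNn=4 eeHhnn=4 eehhNn=4 eehhnn=4
EEhhnn hits 4/64; gcd=4; 4÷4/64÷4 = 1/16

P(EEhhnn) = 1/16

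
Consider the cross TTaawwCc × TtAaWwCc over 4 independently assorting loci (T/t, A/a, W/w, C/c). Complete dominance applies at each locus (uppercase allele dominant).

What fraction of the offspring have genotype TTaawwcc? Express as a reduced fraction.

P(TTaawwcc) = 1/32

TTaawwCc gametes: TawC×8, Tawc×8
TtAaWwCc gametes: TAWC×1, TAWc×1, TAwC×1, TAwc×1, TaWC×1, TaWc×1, TawC×1, Tawc×1, tAWC×1, tAWc×1, tAwC×1, tAwc×1, taWC×1, taWc×1, tawC×1, tawc×1
TTaawwCc×TtAaWwCc grid (16·16=256): TTAaWwCC=8 TTAaWwCc=16 TTAaWwcc=8 TTAawwCC=8 TTAawwCc=16 TTAawwcc=8 TTaaWwCC=8 TTaaWwCc=16 TTaaWwcc=8 TTaawwCC=8 TTaawwCc=16 TTaawwcc=8 TtAaWwCC=8 TtAaWwCc=16 TtAaWwcc=8 TtAawwCC=8 TtAawwCc=16 TtAawwcc=8 TtaaWwCC=8 TtaaWwCc=16 TtaaWwcc=8 TtaawwCC=8 TtaawwCc=16 Ttaawwcc=8
TTaawwcc hits 8/256; gcd=8; 8÷8/256÷8 = 1/32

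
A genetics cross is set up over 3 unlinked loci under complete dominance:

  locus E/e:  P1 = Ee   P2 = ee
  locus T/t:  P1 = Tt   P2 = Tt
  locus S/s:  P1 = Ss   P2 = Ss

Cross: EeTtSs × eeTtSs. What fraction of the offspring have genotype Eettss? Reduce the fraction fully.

EeTtSs gametes: ETS×1, ETs×1, EtS×1, Ets×1, eTS×1, eTs×1, etS×1, ets×1
eeTtSs gametes: eTS×2, eTs×2, etS×2, ets×2
EeTtSs×eeTtSs grid (8·8=64): EeTTSS=2 EeTTSs=4 EeTTss=2 EeTtSS=4 EeTtSs=8 EeTtss=4 EettSS=2 EettSs=4 Eettss=2 eeTTSS=2 eeTTSs=4 eeTTss=2 eeTtSS=4 eeTtSs=8 eeTtss=4 eettSS=2 eettSs=4 eettss=2
Eettss hits 2/64; gcd=2; 2÷2/64÷2 = 1/32

P(Eettss) = 1/32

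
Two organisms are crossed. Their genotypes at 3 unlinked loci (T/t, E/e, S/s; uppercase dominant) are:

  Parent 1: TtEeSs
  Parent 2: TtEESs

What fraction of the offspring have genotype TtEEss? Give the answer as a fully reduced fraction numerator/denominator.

TtEeSs gametes: TES×1, TEs×1, TeS×1, Tes×1, tES×1, tEs×1, teS×1, tes×1
TtEESs gametes: TES×2, TEs×2, tES×2, tEs×2
TtEeSs×TtEESs grid (8·8=64): TTEESS=2 TTEESs=4 TTEEss=2 TTEeSS=2 TTEeSs=4 TTEess=2 TtEESS=4 TtEESs=8 TtEEss=4 TtEeSS=4 TtEeSs=8 TtEess=4 ttEESS=2 ttEESs=4 ttEEss=2 ttEeSS=2 ttEeSs=4 ttEess=2
TtEEss hits 4/64; gcd=4; 4÷4/64÷4 = 1/16

P(TtEEss) = 1/16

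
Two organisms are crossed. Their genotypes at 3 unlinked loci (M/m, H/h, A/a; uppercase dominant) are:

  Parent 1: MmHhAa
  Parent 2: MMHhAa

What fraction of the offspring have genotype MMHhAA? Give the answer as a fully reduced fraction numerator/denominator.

MmHhAa gametes: MHA×1, MHa×1, MhA×1, Mha×1, mHA×1, mHa×1, mhA×1, mha×1
MMHhAa gametes: MHA×2, MHa×2, MhA×2, Mha×2
MmHhAa×MMHhAa grid (8·8=64): MMHHAA=2 MMHHAa=4 MMHHaa=2 MMHhAA=4 MMHhAa=8 MMHhaa=4 MMhhAA=2 MMhhAa=4 MMhhaa=2 MmHHAA=2 MmHHAa=4 MmHHaa=2 MmHhAA=4 MmHhAa=8 MmHhaa=4 MmhhAA=2 MmhhAa=4 Mmhhaa=2
MMHhAA hits 4/64; gcd=4; 4÷4/64÷4 = 1/16

P(MMHhAA) = 1/16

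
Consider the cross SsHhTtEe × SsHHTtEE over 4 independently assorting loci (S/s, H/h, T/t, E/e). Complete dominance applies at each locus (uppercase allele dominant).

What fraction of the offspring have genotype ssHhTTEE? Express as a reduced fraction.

SsHhTtEe gametes: SHTE×1, SHTe×1, SHtE×1, SHte×1, ShTE×1, ShTe×1, ShtE×1, Shte×1, sHTE×1, sHTe×1, sHtE×1, sHte×1, shTE×1, shTe×1, shtE×1, shte×1
SsHHTtEE gametes: SHTE×4, SHtE×4, sHTE×4, sHtE×4
SsHhTtEe×SsHHTtEE grid (16·16=256): SSHHTTEE=4 SSHHTTEe=4 SSHHTtEE=8 SSHHTtEe=8 SSHHttEE=4 SSHHttEe=4 SSHhTTEE=4 SSHhTTEe=4 SSHhTtEE=8 SSHhTtEe=8 SSHhttEE=4 SSHhttEe=4 SsHHTTEE=8 SsHHTTEe=8 SsHHTtEE=16 SsHHTtEe=16 SsHHttEE=8 SsHHttEe=8 SsHhTTEE=8 SsHhTTEe=8 SsHhTtEE=16 SsHhTtEe=16 SsHhttEE=8 SsHhttEe=8 ssHHTTEE=4 ssHHTTEe=4 ssHHTtEE=8 ssHHTtEe=8 ssHHttEE=4 ssHHttEe=4 ssHhTTEE=4 ssHhTTEe=4 ssHhTtEE=8 ssHhTtEe=8 ssHhttEE=4 ssHhttEe=4
ssHhTTEE hits 4/256; gcd=4; 4÷4/256÷4 = 1/64

P(ssHhTTEE) = 1/64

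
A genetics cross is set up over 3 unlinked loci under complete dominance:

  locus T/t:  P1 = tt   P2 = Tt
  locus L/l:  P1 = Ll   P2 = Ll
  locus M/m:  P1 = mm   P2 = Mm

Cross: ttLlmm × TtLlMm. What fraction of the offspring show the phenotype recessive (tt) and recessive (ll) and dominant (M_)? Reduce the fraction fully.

P(tt ll M_) = 1/16

ttLlmm gametes: tLm×4, tlm×4
TtLlMm gametes: TLM×1, TLm×1, TlM×1, Tlm×1, tLM×1, tLm×1, tlM×1, tlm×1
ttLlmm×TtLlMm grid (8·8=64): TtLLMm=4 TtLLmm=4 TtLlMm=8 TtLlmm=8 TtllMm=4 Ttllmm=4 ttLLMm=4 ttLLmm=4 ttLlMm=8 ttLlmm=8 ttllMm=4 ttllmm=4
tt ll M_ hits 4/64; gcd=4; 4÷4/64÷4 = 1/16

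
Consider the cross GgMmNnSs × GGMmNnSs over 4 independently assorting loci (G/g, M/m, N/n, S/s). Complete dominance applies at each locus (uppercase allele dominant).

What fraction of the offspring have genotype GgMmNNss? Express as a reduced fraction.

P(GgMmNNss) = 1/64

GgMmNnSs gametes: GMNS×1, GMNs×1, GMnS×1, GMns×1, GmNS×1, GmNs×1, GmnS×1, Gmns×1, gMNS×1, gMNs×1, gMnS×1, gMns×1, gmNS×1, gmNs×1, gmnS×1, gmns×1
GGMmNnSs gametes: GMNS×2, GMNs×2, GMnS×2, GMns×2, GmNS×2, GmNs×2, GmnS×2, Gmns×2
GgMmNnSs×GGMmNnSs grid (16·16=256): GGMMNNSS=2 GGMMNNSs=4 GGMMNNss=2 GGMMNnSS=4 GGMMNnSs=8 GGMMNnss=4 GGMMnnSS=2 GGMMnnSs=4 GGMMnnss=2 GGMmNNSS=4 GGMmNNSs=8 GGMmNNss=4 GGMmNnSS=8 GGMmNnSs=16 GGMmNnss=8 GGMmnnSS=4 GGMmnnSs=8 GGMmnnss=4 GGmmNNSS=2 GGmmNNSs=4 GGmmNNss=2 GGmmNnSS=4 GGmmNnSs=8 GGmmNnss=4 GGmmnnSS=2 GGmmnnSs=4 GGmmnnss=2 GgMMNNSS=2 GgMMNNSs=4 GgMMNNss=2 GgMMNnSS=4 GgMMNnSs=8 GgMMNnss=4 GgMMnnSS=2 GgMMnnSs=4 GgMMnnss=2 GgMmNNSS=4 GgMmNNSs=8 GgMmNNss=4 GgMmNnSS=8 GgMmNnSs=16 GgMmNnss=8 GgMmnnSS=4 GgMmnnSs=8 GgMmnnss=4 GgmmNNSS=2 GgmmNNSs=4 GgmmNNss=2 GgmmNnSS=4 GgmmNnSs=8 GgmmNnss=4 GgmmnnSS=2 GgmmnnSs=4 Ggmmnnss=2
GgMmNNss hits 4/256; gcd=4; 4÷4/256÷4 = 1/64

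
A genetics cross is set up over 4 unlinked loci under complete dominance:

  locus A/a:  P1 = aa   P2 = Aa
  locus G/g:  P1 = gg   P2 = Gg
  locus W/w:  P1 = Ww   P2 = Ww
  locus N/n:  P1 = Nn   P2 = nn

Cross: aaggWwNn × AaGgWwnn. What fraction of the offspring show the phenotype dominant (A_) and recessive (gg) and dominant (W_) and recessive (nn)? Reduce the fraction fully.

aaggWwNn gametes: agWN×4, agWn×4, agwN×4, agwn×4
AaGgWwnn gametes: AGWn×2, AGwn×2, AgWn×2, Agwn×2, aGWn×2, aGwn×2, agWn×2, agwn×2
aaggWwNn×AaGgWwnn grid (16·16=256): AaGgWWNn=8 AaGgWWnn=8 AaGgWwNn=16 AaGgWwnn=16 AaGgwwNn=8 AaGgwwnn=8 AaggWWNn=8 AaggWWnn=8 AaggWwNn=16 AaggWwnn=16 AaggwwNn=8 Aaggwwnn=8 aaGgWWNn=8 aaGgWWnn=8 aaGgWwNn=16 aaGgWwnn=16 aaGgwwNn=8 aaGgwwnn=8 aaggWWNn=8 aaggWWnn=8 aaggWwNn=16 aaggWwnn=16 aaggwwNn=8 aaggwwnn=8
A_ gg W_ nn hits 24/256; gcd=8; 24÷8/256÷8 = 3/32

P(A_ gg W_ nn) = 3/32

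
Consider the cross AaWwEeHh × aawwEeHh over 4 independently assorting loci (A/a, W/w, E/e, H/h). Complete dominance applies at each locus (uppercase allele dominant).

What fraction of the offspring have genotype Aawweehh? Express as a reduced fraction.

P(Aawweehh) = 1/64

AaWwEeHh gametes: AWEH×1, AWEh×1, AWeH×1, AWeh×1, AwEH×1, AwEh×1, AweH×1, Aweh×1, aWEH×1, aWEh×1, aWeH×1, aWeh×1, awEH×1, awEh×1, aweH×1, aweh×1
aawwEeHh gametes: awEH×4, awEh×4, aweH×4, aweh×4
AaWwEeHh×aawwEeHh grid (16·16=256): AaWwEEHH=4 AaWwEEHh=8 AaWwEEhh=4 AaWwEeHH=8 AaWwEeHh=16 AaWwEehh=8 AaWweeHH=4 AaWweeHh=8 AaWweehh=4 AawwEEHH=4 AawwEEHh=8 AawwEEhh=4 AawwEeHH=8 AawwEeHh=16 AawwEehh=8 AawweeHH=4 AawweeHh=8 Aawweehh=4 aaWwEEHH=4 aaWwEEHh=8 aaWwEEhh=4 aaWwEeHH=8 aaWwEeHh=16 aaWwEehh=8 aaWweeHH=4 aaWweeHh=8 aaWweehh=4 aawwEEHH=4 aawwEEHh=8 aawwEEhh=4 aawwEeHH=8 aawwEeHh=16 aawwEehh=8 aawweeHH=4 aawweeHh=8 aawweehh=4
Aawweehh hits 4/256; gcd=4; 4÷4/256÷4 = 1/64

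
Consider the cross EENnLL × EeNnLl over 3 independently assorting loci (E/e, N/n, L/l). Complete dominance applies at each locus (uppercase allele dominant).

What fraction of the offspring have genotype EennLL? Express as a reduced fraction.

P(EennLL) = 1/16

EENnLL gametes: ENL×4, EnL×4
EeNnLl gametes: ENL×1, ENl×1, EnL×1, Enl×1, eNL×1, eNl×1, enL×1, enl×1
EENnLL×EeNnLl grid (8·8=64): EENNLL=4 EENNLl=4 EENnLL=8 EENnLl=8 EEnnLL=4 EEnnLl=4 EeNNLL=4 EeNNLl=4 EeNnLL=8 EeNnLl=8 EennLL=4 EennLl=4
EennLL hits 4/64; gcd=4; 4÷4/64÷4 = 1/16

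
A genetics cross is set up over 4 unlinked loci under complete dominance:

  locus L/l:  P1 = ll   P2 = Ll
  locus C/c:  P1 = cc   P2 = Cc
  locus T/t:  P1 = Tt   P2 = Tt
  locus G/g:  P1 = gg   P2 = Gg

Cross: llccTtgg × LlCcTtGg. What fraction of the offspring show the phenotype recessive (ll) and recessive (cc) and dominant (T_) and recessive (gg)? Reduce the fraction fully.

P(ll cc T_ gg) = 3/32

llccTtgg gametes: lcTg×8, lctg×8
LlCcTtGg gametes: LCTG×1, LCTg×1, LCtG×1, LCtg×1, LcTG×1, LcTg×1, LctG×1, Lctg×1, lCTG×1, lCTg×1, lCtG×1, lCtg×1, lcTG×1, lcTg×1, lctG×1, lctg×1
llccTtgg×LlCcTtGg grid (16·16=256): LlCcTTGg=8 LlCcTTgg=8 LlCcTtGg=16 LlCcTtgg=16 LlCcttGg=8 LlCcttgg=8 LlccTTGg=8 LlccTTgg=8 LlccTtGg=16 LlccTtgg=16 LlccttGg=8 Llccttgg=8 llCcTTGg=8 llCcTTgg=8 llCcTtGg=16 llCcTtgg=16 llCcttGg=8 llCcttgg=8 llccTTGg=8 llccTTgg=8 llccTtGg=16 llccTtgg=16 llccttGg=8 llccttgg=8
ll cc T_ gg hits 24/256; gcd=8; 24÷8/256÷8 = 3/32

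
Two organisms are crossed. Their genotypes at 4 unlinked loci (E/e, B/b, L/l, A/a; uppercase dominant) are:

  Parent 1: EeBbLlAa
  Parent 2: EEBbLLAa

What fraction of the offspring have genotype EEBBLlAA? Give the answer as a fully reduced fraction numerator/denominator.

P(EEBBLlAA) = 1/64

EeBbLlAa gametes: EBLA×1, EBLa×1, EBlA×1, EBla×1, EbLA×1, EbLa×1, EblA×1, Ebla×1, eBLA×1, eBLa×1, eBlA×1, eBla×1, ebLA×1, ebLa×1, eblA×1, ebla×1
EEBbLLAa gametes: EBLA×4, EBLa×4, EbLA×4, EbLa×4
EeBbLlAa×EEBbLLAa grid (16·16=256): EEBBLLAA=4 EEBBLLAa=8 EEBBLLaa=4 EEBBLlAA=4 EEBBLlAa=8 EEBBLlaa=4 EEBbLLAA=8 EEBbLLAa=16 EEBbLLaa=8 EEBbLlAA=8 EEBbLlAa=16 EEBbLlaa=8 EEbbLLAA=4 EEbbLLAa=8 EEbbLLaa=4 EEbbLlAA=4 EEbbLlAa=8 EEbbLlaa=4 EeBBLLAA=4 EeBBLLAa=8 EeBBLLaa=4 EeBBLlAA=4 EeBBLlAa=8 EeBBLlaa=4 EeBbLLAA=8 EeBbLLAa=16 EeBbLLaa=8 EeBbLlAA=8 EeBbLlAa=16 EeBbLlaa=8 EebbLLAA=4 EebbLLAa=8 EebbLLaa=4 EebbLlAA=4 EebbLlAa=8 EebbLlaa=4
EEBBLlAA hits 4/256; gcd=4; 4÷4/256÷4 = 1/64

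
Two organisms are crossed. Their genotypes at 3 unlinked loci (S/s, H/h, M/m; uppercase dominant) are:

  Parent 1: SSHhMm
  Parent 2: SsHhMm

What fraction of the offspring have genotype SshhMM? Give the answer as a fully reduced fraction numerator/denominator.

SSHhMm gametes: SHM×2, SHm×2, ShM×2, Shm×2
SsHhMm gametes: SHM×1, SHm×1, ShM×1, Shm×1, sHM×1, sHm×1, shM×1, shm×1
SSHhMm×SsHhMm grid (8·8=64): SSHHMM=2 SSHHMm=4 SSHHmm=2 SSHhMM=4 SSHhMm=8 SSHhmm=4 SShhMM=2 SShhMm=4 SShhmm=2 SsHHMM=2 SsHHMm=4 SsHHmm=2 SsHhMM=4 SsHhMm=8 SsHhmm=4 SshhMM=2 SshhMm=4 Sshhmm=2
SshhMM hits 2/64; gcd=2; 2÷2/64÷2 = 1/32

P(SshhMM) = 1/32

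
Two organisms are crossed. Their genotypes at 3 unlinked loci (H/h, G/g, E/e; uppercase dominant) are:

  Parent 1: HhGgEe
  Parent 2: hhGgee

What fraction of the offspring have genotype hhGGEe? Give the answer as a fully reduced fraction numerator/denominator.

P(hhGGEe) = 1/16

HhGgEe gametes: HGE×1, HGe×1, HgE×1, Hge×1, hGE×1, hGe×1, hgE×1, hge×1
hhGgee gametes: hGe×4, hge×4
HhGgEe×hhGgee grid (8·8=64): HhGGEe=4 HhGGee=4 HhGgEe=8 HhGgee=8 HhggEe=4 Hhggee=4 hhGGEe=4 hhGGee=4 hhGgEe=8 hhGgee=8 hhggEe=4 hhggee=4
hhGGEe hits 4/64; gcd=4; 4÷4/64÷4 = 1/16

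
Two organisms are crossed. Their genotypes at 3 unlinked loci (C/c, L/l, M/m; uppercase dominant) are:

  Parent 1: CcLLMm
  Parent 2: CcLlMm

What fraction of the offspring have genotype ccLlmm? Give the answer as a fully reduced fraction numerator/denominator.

P(ccLlmm) = 1/32

CcLLMm gametes: CLM×2, CLm×2, cLM×2, cLm×2
CcLlMm gametes: CLM×1, CLm×1, ClM×1, Clm×1, cLM×1, cLm×1, clM×1, clm×1
CcLLMm×CcLlMm grid (8·8=64): CCLLMM=2 CCLLMm=4 CCLLmm=2 CCLlMM=2 CCLlMm=4 CCLlmm=2 CcLLMM=4 CcLLMm=8 CcLLmm=4 CcLlMM=4 CcLlMm=8 CcLlmm=4 ccLLMM=2 ccLLMm=4 ccLLmm=2 ccLlMM=2 ccLlMm=4 ccLlmm=2
ccLlmm hits 2/64; gcd=2; 2÷2/64÷2 = 1/32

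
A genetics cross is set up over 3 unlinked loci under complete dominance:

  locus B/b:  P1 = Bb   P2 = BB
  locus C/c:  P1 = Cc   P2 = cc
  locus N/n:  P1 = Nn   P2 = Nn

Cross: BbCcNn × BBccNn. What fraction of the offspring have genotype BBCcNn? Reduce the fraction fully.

BbCcNn gametes: BCN×1, BCn×1, BcN×1, Bcn×1, bCN×1, bCn×1, bcN×1, bcn×1
BBccNn gametes: BcN×4, Bcn×4
BbCcNn×BBccNn grid (8·8=64): BBCcNN=4 BBCcNn=8 BBCcnn=4 BBccNN=4 BBccNn=8 BBccnn=4 BbCcNN=4 BbCcNn=8 BbCcnn=4 BbccNN=4 BbccNn=8 Bbccnn=4
BBCcNn hits 8/64; gcd=8; 8÷8/64÷8 = 1/8

P(BBCcNn) = 1/8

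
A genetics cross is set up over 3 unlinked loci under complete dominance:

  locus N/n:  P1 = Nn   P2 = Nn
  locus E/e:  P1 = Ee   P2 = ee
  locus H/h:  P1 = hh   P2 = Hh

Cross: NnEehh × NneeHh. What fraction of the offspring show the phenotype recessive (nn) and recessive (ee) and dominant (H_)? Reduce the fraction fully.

NnEehh gametes: NEh×2, Neh×2, nEh×2, neh×2
NneeHh gametes: NeH×2, Neh×2, neH×2, neh×2
NnEehh×NneeHh grid (8·8=64): NNEeHh=4 NNEehh=4 NNeeHh=4 NNeehh=4 NnEeHh=8 NnEehh=8 NneeHh=8 Nneehh=8 nnEeHh=4 nnEehh=4 nneeHh=4 nneehh=4
nn ee H_ hits 4/64; gcd=4; 4÷4/64÷4 = 1/16

P(nn ee H_) = 1/16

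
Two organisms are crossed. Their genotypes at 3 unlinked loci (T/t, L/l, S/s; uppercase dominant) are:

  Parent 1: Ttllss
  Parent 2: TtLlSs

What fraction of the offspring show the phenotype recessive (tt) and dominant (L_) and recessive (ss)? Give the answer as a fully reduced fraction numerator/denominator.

P(tt L_ ss) = 1/16

Ttllss gametes: Tls×4, tls×4
TtLlSs gametes: TLS×1, TLs×1, TlS×1, Tls×1, tLS×1, tLs×1, tlS×1, tls×1
Ttllss×TtLlSs grid (8·8=64): TTLlSs=4 TTLlss=4 TTllSs=4 TTllss=4 TtLlSs=8 TtLlss=8 TtllSs=8 Ttllss=8 ttLlSs=4 ttLlss=4 ttllSs=4 ttllss=4
tt L_ ss hits 4/64; gcd=4; 4÷4/64÷4 = 1/16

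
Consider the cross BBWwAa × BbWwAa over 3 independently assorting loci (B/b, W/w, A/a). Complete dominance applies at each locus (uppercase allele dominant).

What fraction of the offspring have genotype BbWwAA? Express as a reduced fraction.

BBWwAa gametes: BWA×2, BWa×2, BwA×2, Bwa×2
BbWwAa gametes: BWA×1, BWa×1, BwA×1, Bwa×1, bWA×1, bWa×1, bwA×1, bwa×1
BBWwAa×BbWwAa grid (8·8=64): BBWWAA=2 BBWWAa=4 BBWWaa=2 BBWwAA=4 BBWwAa=8 BBWwaa=4 BBwwAA=2 BBwwAa=4 BBwwaa=2 BbWWAA=2 BbWWAa=4 BbWWaa=2 BbWwAA=4 BbWwAa=8 BbWwaa=4 BbwwAA=2 BbwwAa=4 Bbwwaa=2
BbWwAA hits 4/64; gcd=4; 4÷4/64÷4 = 1/16

P(BbWwAA) = 1/16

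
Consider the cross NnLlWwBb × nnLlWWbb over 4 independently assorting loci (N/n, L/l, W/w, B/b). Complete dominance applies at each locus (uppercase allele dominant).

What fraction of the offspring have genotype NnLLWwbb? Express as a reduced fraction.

P(NnLLWwbb) = 1/32

NnLlWwBb gametes: NLWB×1, NLWb×1, NLwB×1, NLwb×1, NlWB×1, NlWb×1, NlwB×1, Nlwb×1, nLWB×1, nLWb×1, nLwB×1, nLwb×1, nlWB×1, nlWb×1, nlwB×1, nlwb×1
nnLlWWbb gametes: nLWb×8, nlWb×8
NnLlWwBb×nnLlWWbb grid (16·16=256): NnLLWWBb=8 NnLLWWbb=8 NnLLWwBb=8 NnLLWwbb=8 NnLlWWBb=16 NnLlWWbb=16 NnLlWwBb=16 NnLlWwbb=16 NnllWWBb=8 NnllWWbb=8 NnllWwBb=8 NnllWwbb=8 nnLLWWBb=8 nnLLWWbb=8 nnLLWwBb=8 nnLLWwbb=8 nnLlWWBb=16 nnLlWWbb=16 nnLlWwBb=16 nnLlWwbb=16 nnllWWBb=8 nnllWWbb=8 nnllWwBb=8 nnllWwbb=8
NnLLWwbb hits 8/256; gcd=8; 8÷8/256÷8 = 1/32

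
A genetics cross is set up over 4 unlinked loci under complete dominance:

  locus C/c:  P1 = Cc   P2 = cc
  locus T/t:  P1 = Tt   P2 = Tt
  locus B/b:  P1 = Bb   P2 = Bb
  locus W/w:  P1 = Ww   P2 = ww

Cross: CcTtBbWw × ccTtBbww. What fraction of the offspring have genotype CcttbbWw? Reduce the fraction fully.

P(CcttbbWw) = 1/64

CcTtBbWw gametes: CTBW×1, CTBw×1, CTbW×1, CTbw×1, CtBW×1, CtBw×1, CtbW×1, Ctbw×1, cTBW×1, cTBw×1, cTbW×1, cTbw×1, ctBW×1, ctBw×1, ctbW×1, ctbw×1
ccTtBbww gametes: cTBw×4, cTbw×4, ctBw×4, ctbw×4
CcTtBbWw×ccTtBbww grid (16·16=256): CcTTBBWw=4 CcTTBBww=4 CcTTBbWw=8 CcTTBbww=8 CcTTbbWw=4 CcTTbbww=4 CcTtBBWw=8 CcTtBBww=8 CcTtBbWw=16 CcTtBbww=16 CcTtbbWw=8 CcTtbbww=8 CcttBBWw=4 CcttBBww=4 CcttBbWw=8 CcttBbww=8 CcttbbWw=4 Ccttbbww=4 ccTTBBWw=4 ccTTBBww=4 ccTTBbWw=8 ccTTBbww=8 ccTTbbWw=4 ccTTbbww=4 ccTtBBWw=8 ccTtBBww=8 ccTtBbWw=16 ccTtBbww=16 ccTtbbWw=8 ccTtbbww=8 ccttBBWw=4 ccttBBww=4 ccttBbWw=8 ccttBbww=8 ccttbbWw=4 ccttbbww=4
CcttbbWw hits 4/256; gcd=4; 4÷4/256÷4 = 1/64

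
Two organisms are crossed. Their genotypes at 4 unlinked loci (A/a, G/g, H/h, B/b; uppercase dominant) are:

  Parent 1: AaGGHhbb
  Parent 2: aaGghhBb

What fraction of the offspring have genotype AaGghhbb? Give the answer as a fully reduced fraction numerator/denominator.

AaGGHhbb gametes: AGHb×4, AGhb×4, aGHb×4, aGhb×4
aaGghhBb gametes: aGhB×4, aGhb×4, aghB×4, aghb×4
AaGGHhbb×aaGghhBb grid (16·16=256): AaGGHhBb=16 AaGGHhbb=16 AaGGhhBb=16 AaGGhhbb=16 AaGgHhBb=16 AaGgHhbb=16 AaGghhBb=16 AaGghhbb=16 aaGGHhBb=16 aaGGHhbb=16 aaGGhhBb=16 aaGGhhbb=16 aaGgHhBb=16 aaGgHhbb=16 aaGghhBb=16 aaGghhbb=16
AaGghhbb hits 16/256; gcd=16; 16÷16/256÷16 = 1/16

P(AaGghhbb) = 1/16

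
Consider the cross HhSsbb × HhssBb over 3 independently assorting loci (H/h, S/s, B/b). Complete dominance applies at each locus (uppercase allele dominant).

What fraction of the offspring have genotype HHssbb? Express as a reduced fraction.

HhSsbb gametes: HSb×2, Hsb×2, hSb×2, hsb×2
HhssBb gametes: HsB×2, Hsb×2, hsB×2, hsb×2
HhSsbb×HhssBb grid (8·8=64): HHSsBb=4 HHSsbb=4 HHssBb=4 HHssbb=4 HhSsBb=8 HhSsbb=8 HhssBb=8 Hhssbb=8 hhSsBb=4 hhSsbb=4 hhssBb=4 hhssbb=4
HHssbb hits 4/64; gcd=4; 4÷4/64÷4 = 1/16

P(HHssbb) = 1/16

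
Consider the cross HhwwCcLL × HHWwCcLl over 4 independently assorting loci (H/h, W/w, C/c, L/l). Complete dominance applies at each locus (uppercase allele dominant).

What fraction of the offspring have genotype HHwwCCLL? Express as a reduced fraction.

P(HHwwCCLL) = 1/32

HhwwCcLL gametes: HwCL×4, HwcL×4, hwCL×4, hwcL×4
HHWwCcLl gametes: HWCL×2, HWCl×2, HWcL×2, HWcl×2, HwCL×2, HwCl×2, HwcL×2, Hwcl×2
HhwwCcLL×HHWwCcLl grid (16·16=256): HHWwCCLL=8 HHWwCCLl=8 HHWwCcLL=16 HHWwCcLl=16 HHWwccLL=8 HHWwccLl=8 HHwwCCLL=8 HHwwCCLl=8 HHwwCcLL=16 HHwwCcLl=16 HHwwccLL=8 HHwwccLl=8 HhWwCCLL=8 HhWwCCLl=8 HhWwCcLL=16 HhWwCcLl=16 HhWwccLL=8 HhWwccLl=8 HhwwCCLL=8 HhwwCCLl=8 HhwwCcLL=16 HhwwCcLl=16 HhwwccLL=8 HhwwccLl=8
HHwwCCLL hits 8/256; gcd=8; 8÷8/256÷8 = 1/32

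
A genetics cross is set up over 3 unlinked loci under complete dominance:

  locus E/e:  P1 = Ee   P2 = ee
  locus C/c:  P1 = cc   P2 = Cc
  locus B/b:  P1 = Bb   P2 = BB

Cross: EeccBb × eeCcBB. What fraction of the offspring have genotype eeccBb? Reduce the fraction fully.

P(eeccBb) = 1/8

EeccBb gametes: EcB×2, Ecb×2, ecB×2, ecb×2
eeCcBB gametes: eCB×4, ecB×4
EeccBb×eeCcBB grid (8·8=64): EeCcBB=8 EeCcBb=8 EeccBB=8 EeccBb=8 eeCcBB=8 eeCcBb=8 eeccBB=8 eeccBb=8
eeccBb hits 8/64; gcd=8; 8÷8/64÷8 = 1/8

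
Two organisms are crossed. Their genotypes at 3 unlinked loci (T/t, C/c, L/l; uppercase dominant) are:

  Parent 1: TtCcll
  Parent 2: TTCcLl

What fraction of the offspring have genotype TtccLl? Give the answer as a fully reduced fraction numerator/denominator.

P(TtccLl) = 1/16

TtCcll gametes: TCl×2, Tcl×2, tCl×2, tcl×2
TTCcLl gametes: TCL×2, TCl×2, TcL×2, Tcl×2
TtCcll×TTCcLl grid (8·8=64): TTCCLl=4 TTCCll=4 TTCcLl=8 TTCcll=8 TTccLl=4 TTccll=4 TtCCLl=4 TtCCll=4 TtCcLl=8 TtCcll=8 TtccLl=4 Ttccll=4
TtccLl hits 4/64; gcd=4; 4÷4/64÷4 = 1/16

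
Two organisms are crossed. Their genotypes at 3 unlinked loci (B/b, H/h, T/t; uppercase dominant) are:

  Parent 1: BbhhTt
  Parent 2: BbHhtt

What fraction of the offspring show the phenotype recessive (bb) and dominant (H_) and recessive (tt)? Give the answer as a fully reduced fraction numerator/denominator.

BbhhTt gametes: BhT×2, Bht×2, bhT×2, bht×2
BbHhtt gametes: BHt×2, Bht×2, bHt×2, bht×2
BbhhTt×BbHhtt grid (8·8=64): BBHhTt=4 BBHhtt=4 BBhhTt=4 BBhhtt=4 BbHhTt=8 BbHhtt=8 BbhhTt=8 Bbhhtt=8 bbHhTt=4 bbHhtt=4 bbhhTt=4 bbhhtt=4
bb H_ tt hits 4/64; gcd=4; 4÷4/64÷4 = 1/16

P(bb H_ tt) = 1/16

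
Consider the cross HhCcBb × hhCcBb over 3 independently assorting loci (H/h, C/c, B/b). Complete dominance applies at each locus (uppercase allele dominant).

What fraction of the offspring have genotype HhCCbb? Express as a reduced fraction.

P(HhCCbb) = 1/32

HhCcBb gametes: HCB×1, HCb×1, HcB×1, Hcb×1, hCB×1, hCb×1, hcB×1, hcb×1
hhCcBb gametes: hCB×2, hCb×2, hcB×2, hcb×2
HhCcBb×hhCcBb grid (8·8=64): HhCCBB=2 HhCCBb=4 HhCCbb=2 HhCcBB=4 HhCcBb=8 HhCcbb=4 HhccBB=2 HhccBb=4 Hhccbb=2 hhCCBB=2 hhCCBb=4 hhCCbb=2 hhCcBB=4 hhCcBb=8 hhCcbb=4 hhccBB=2 hhccBb=4 hhccbb=2
HhCCbb hits 2/64; gcd=2; 2÷2/64÷2 = 1/32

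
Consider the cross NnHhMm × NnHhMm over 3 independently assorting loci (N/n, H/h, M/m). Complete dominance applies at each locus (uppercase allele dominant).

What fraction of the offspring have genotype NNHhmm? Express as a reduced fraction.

P(NNHhmm) = 1/32

NnHhMm gametes: NHM×1, NHm×1, NhM×1, Nhm×1, nHM×1, nHm×1, nhM×1, nhm×1
NnHhMm gametes: NHM×1, NHm×1, NhM×1, Nhm×1, nHM×1, nHm×1, nhM×1, nhm×1
NnHhMm×NnHhMm grid (8·8=64): NNHHMM=1 NNHHMm=2 NNHHmm=1 NNHhMM=2 NNHhMm=4 NNHhmm=2 NNhhMM=1 NNhhMm=2 NNhhmm=1 NnHHMM=2 NnHHMm=4 NnHHmm=2 NnHhMM=4 NnHhMm=8 NnHhmm=4 NnhhMM=2 NnhhMm=4 Nnhhmm=2 nnHHMM=1 nnHHMm=2 nnHHmm=1 nnHhMM=2 nnHhMm=4 nnHhmm=2 nnhhMM=1 nnhhMm=2 nnhhmm=1
NNHhmm hits 2/64; gcd=2; 2÷2/64÷2 = 1/32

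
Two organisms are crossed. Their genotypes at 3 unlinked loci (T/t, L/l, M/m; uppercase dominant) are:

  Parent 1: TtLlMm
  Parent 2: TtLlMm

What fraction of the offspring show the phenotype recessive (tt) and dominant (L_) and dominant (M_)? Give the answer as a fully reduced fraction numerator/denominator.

P(tt L_ M_) = 9/64

TtLlMm gametes: TLM×1, TLm×1, TlM×1, Tlm×1, tLM×1, tLm×1, tlM×1, tlm×1
TtLlMm gametes: TLM×1, TLm×1, TlM×1, Tlm×1, tLM×1, tLm×1, tlM×1, tlm×1
TtLlMm×TtLlMm grid (8·8=64): TTLLMM=1 TTLLMm=2 TTLLmm=1 TTLlMM=2 TTLlMm=4 TTLlmm=2 TTllMM=1 TTllMm=2 TTllmm=1 TtLLMM=2 TtLLMm=4 TtLLmm=2 TtLlMM=4 TtLlMm=8 TtLlmm=4 TtllMM=2 TtllMm=4 Ttllmm=2 ttLLMM=1 ttLLMm=2 ttLLmm=1 ttLlMM=2 ttLlMm=4 ttLlmm=2 ttllMM=1 ttllMm=2 ttllmm=1
tt L_ M_ hits 9/64; gcd=1; 9÷1/64÷1 = 9/64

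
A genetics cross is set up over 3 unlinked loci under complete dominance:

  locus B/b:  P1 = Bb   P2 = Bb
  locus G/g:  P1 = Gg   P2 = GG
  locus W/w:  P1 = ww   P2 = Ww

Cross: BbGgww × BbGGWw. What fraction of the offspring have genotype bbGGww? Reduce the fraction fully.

P(bbGGww) = 1/16

BbGgww gametes: BGw×2, Bgw×2, bGw×2, bgw×2
BbGGWw gametes: BGW×2, BGw×2, bGW×2, bGw×2
BbGgww×BbGGWw grid (8·8=64): BBGGWw=4 BBGGww=4 BBGgWw=4 BBGgww=4 BbGGWw=8 BbGGww=8 BbGgWw=8 BbGgww=8 bbGGWw=4 bbGGww=4 bbGgWw=4 bbGgww=4
bbGGww hits 4/64; gcd=4; 4÷4/64÷4 = 1/16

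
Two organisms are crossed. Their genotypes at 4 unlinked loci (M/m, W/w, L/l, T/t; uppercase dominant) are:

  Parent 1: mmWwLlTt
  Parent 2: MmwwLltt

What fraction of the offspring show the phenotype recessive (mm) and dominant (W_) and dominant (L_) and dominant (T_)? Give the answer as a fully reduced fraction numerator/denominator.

mmWwLlTt gametes: mWLT×2, mWLt×2, mWlT×2, mWlt×2, mwLT×2, mwLt×2, mwlT×2, mwlt×2
MmwwLltt gametes: MwLt×4, Mwlt×4, mwLt×4, mwlt×4
mmWwLlTt×MmwwLltt grid (16·16=256): MmWwLLTt=8 MmWwLLtt=8 MmWwLlTt=16 MmWwLltt=16 MmWwllTt=8 MmWwlltt=8 MmwwLLTt=8 MmwwLLtt=8 MmwwLlTt=16 MmwwLltt=16 MmwwllTt=8 Mmwwlltt=8 mmWwLLTt=8 mmWwLLtt=8 mmWwLlTt=16 mmWwLltt=16 mmWwllTt=8 mmWwlltt=8 mmwwLLTt=8 mmwwLLtt=8 mmwwLlTt=16 mmwwLltt=16 mmwwllTt=8 mmwwlltt=8
mm W_ L_ T_ hits 24/256; gcd=8; 24÷8/256÷8 = 3/32

P(mm W_ L_ T_) = 3/32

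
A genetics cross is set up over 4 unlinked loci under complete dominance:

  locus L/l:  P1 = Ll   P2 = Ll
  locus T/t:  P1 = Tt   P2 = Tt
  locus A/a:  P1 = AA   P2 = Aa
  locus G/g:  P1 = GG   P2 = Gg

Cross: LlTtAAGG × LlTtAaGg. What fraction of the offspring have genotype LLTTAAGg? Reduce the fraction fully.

LlTtAAGG gametes: LTAG×4, LtAG×4, lTAG×4, ltAG×4
LlTtAaGg gametes: LTAG×1, LTAg×1, LTaG×1, LTag×1, LtAG×1, LtAg×1, LtaG×1, Ltag×1, lTAG×1, lTAg×1, lTaG×1, lTag×1, ltAG×1, ltAg×1, ltaG×1, ltag×1
LlTtAAGG×LlTtAaGg grid (16·16=256): LLTTAAGG=4 LLTTAAGg=4 LLTTAaGG=4 LLTTAaGg=4 LLTtAAGG=8 LLTtAAGg=8 LLTtAaGG=8 LLTtAaGg=8 LLttAAGG=4 LLttAAGg=4 LLttAaGG=4 LLttAaGg=4 LlTTAAGG=8 LlTTAAGg=8 LlTTAaGG=8 LlTTAaGg=8 LlTtAAGG=16 LlTtAAGg=16 LlTtAaGG=16 LlTtAaGg=16 LlttAAGG=8 LlttAAGg=8 LlttAaGG=8 LlttAaGg=8 llTTAAGG=4 llTTAAGg=4 llTTAaGG=4 llTTAaGg=4 llTtAAGG=8 llTtAAGg=8 llTtAaGG=8 llTtAaGg=8 llttAAGG=4 llttAAGg=4 llttAaGG=4 llttAaGg=4
LLTTAAGg hits 4/256; gcd=4; 4÷4/256÷4 = 1/64

P(LLTTAAGg) = 1/64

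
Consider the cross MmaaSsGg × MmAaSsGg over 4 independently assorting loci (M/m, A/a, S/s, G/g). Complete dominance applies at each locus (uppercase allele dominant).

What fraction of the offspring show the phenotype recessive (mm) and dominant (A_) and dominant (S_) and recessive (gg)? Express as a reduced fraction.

MmaaSsGg gametes: MaSG×2, MaSg×2, MasG×2, Masg×2, maSG×2, maSg×2, masG×2, masg×2
MmAaSsGg gametes: MASG×1, MASg×1, MAsG×1, MAsg×1, MaSG×1, MaSg×1, MasG×1, Masg×1, mASG×1, mASg×1, mAsG×1, mAsg×1, maSG×1, maSg×1, masG×1, masg×1
MmaaSsGg×MmAaSsGg grid (16·16=256): MMAaSSGG=2 MMAaSSGg=4 MMAaSSgg=2 MMAaSsGG=4 MMAaSsGg=8 MMAaSsgg=4 MMAassGG=2 MMAassGg=4 MMAassgg=2 MMaaSSGG=2 MMaaSSGg=4 MMaaSSgg=2 MMaaSsGG=4 MMaaSsGg=8 MMaaSsgg=4 MMaassGG=2 MMaassGg=4 MMaassgg=2 MmAaSSGG=4 MmAaSSGg=8 MmAaSSgg=4 MmAaSsGG=8 MmAaSsGg=16 MmAaSsgg=8 MmAassGG=4 MmAassGg=8 MmAassgg=4 MmaaSSGG=4 MmaaSSGg=8 MmaaSSgg=4 MmaaSsGG=8 MmaaSsGg=16 MmaaSsgg=8 MmaassGG=4 MmaassGg=8 Mmaassgg=4 mmAaSSGG=2 mmAaSSGg=4 mmAaSSgg=2 mmAaSsGG=4 mmAaSsGg=8 mmAaSsgg=4 mmAassGG=2 mmAassGg=4 mmAassgg=2 mmaaSSGG=2 mmaaSSGg=4 mmaaSSgg=2 mmaaSsGG=4 mmaaSsGg=8 mmaaSsgg=4 mmaassGG=2 mmaassGg=4 mmaassgg=2
mm A_ S_ gg hits 6/256; gcd=2; 6÷2/256÷2 = 3/128

P(mm A_ S_ gg) = 3/128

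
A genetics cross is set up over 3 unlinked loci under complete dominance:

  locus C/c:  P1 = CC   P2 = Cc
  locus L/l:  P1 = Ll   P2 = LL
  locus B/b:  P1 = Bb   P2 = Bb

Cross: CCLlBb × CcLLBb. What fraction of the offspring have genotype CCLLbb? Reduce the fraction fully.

CCLlBb gametes: CLB×2, CLb×2, ClB×2, Clb×2
CcLLBb gametes: CLB×2, CLb×2, cLB×2, cLb×2
CCLlBb×CcLLBb grid (8·8=64): CCLLBB=4 CCLLBb=8 CCLLbb=4 CCLlBB=4 CCLlBb=8 CCLlbb=4 CcLLBB=4 CcLLBb=8 CcLLbb=4 CcLlBB=4 CcLlBb=8 CcLlbb=4
CCLLbb hits 4/64; gcd=4; 4÷4/64÷4 = 1/16

P(CCLLbb) = 1/16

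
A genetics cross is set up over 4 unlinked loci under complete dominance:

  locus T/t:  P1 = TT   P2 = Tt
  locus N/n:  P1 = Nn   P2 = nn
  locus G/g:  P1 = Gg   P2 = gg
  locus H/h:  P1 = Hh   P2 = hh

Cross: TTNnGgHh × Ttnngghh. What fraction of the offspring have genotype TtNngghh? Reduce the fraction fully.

P(TtNngghh) = 1/16

TTNnGgHh gametes: TNGH×2, TNGh×2, TNgH×2, TNgh×2, TnGH×2, TnGh×2, TngH×2, Tngh×2
Ttnngghh gametes: Tngh×8, tngh×8
TTNnGgHh×Ttnngghh grid (16·16=256): TTNnGgHh=16 TTNnGghh=16 TTNnggHh=16 TTNngghh=16 TTnnGgHh=16 TTnnGghh=16 TTnnggHh=16 TTnngghh=16 TtNnGgHh=16 TtNnGghh=16 TtNnggHh=16 TtNngghh=16 TtnnGgHh=16 TtnnGghh=16 TtnnggHh=16 Ttnngghh=16
TtNngghh hits 16/256; gcd=16; 16÷16/256÷16 = 1/16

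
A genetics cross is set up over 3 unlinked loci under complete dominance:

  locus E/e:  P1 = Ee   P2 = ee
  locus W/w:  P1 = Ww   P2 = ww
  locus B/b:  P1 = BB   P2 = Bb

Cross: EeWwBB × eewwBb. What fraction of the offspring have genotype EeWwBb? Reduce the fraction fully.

P(EeWwBb) = 1/8

EeWwBB gametes: EWB×2, EwB×2, eWB×2, ewB×2
eewwBb gametes: ewB×4, ewb×4
EeWwBB×eewwBb grid (8·8=64): EeWwBB=8 EeWwBb=8 EewwBB=8 EewwBb=8 eeWwBB=8 eeWwBb=8 eewwBB=8 eewwBb=8
EeWwBb hits 8/64; gcd=8; 8÷8/64÷8 = 1/8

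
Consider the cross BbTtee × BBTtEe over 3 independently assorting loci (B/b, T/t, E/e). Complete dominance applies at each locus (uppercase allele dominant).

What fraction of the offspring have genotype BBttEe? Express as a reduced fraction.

P(BBttEe) = 1/16

BbTtee gametes: BTe×2, Bte×2, bTe×2, bte×2
BBTtEe gametes: BTE×2, BTe×2, BtE×2, Bte×2
BbTtee×BBTtEe grid (8·8=64): BBTTEe=4 BBTTee=4 BBTtEe=8 BBTtee=8 BBttEe=4 BBttee=4 BbTTEe=4 BbTTee=4 BbTtEe=8 BbTtee=8 BbttEe=4 Bbttee=4
BBttEe hits 4/64; gcd=4; 4÷4/64÷4 = 1/16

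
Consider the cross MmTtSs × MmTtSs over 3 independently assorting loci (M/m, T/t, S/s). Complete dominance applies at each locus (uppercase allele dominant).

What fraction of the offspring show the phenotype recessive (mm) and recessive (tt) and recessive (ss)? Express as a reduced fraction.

MmTtSs gametes: MTS×1, MTs×1, MtS×1, Mts×1, mTS×1, mTs×1, mtS×1, mts×1
MmTtSs gametes: MTS×1, MTs×1, MtS×1, Mts×1, mTS×1, mTs×1, mtS×1, mts×1
MmTtSs×MmTtSs grid (8·8=64): MMTTSS=1 MMTTSs=2 MMTTss=1 MMTtSS=2 MMTtSs=4 MMTtss=2 MMttSS=1 MMttSs=2 MMttss=1 MmTTSS=2 MmTTSs=4 MmTTss=2 MmTtSS=4 MmTtSs=8 MmTtss=4 MmttSS=2 MmttSs=4 Mmttss=2 mmTTSS=1 mmTTSs=2 mmTTss=1 mmTtSS=2 mmTtSs=4 mmTtss=2 mmttSS=1 mmttSs=2 mmttss=1
mm tt ss hits 1/64; gcd=1; 1÷1/64÷1 = 1/64

P(mm tt ss) = 1/64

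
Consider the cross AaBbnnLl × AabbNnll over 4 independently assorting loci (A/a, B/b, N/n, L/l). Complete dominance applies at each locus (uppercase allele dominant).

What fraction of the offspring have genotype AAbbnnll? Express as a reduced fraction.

P(AAbbnnll) = 1/32

AaBbnnLl gametes: ABnL×2, ABnl×2, AbnL×2, Abnl×2, aBnL×2, aBnl×2, abnL×2, abnl×2
AabbNnll gametes: AbNl×4, Abnl×4, abNl×4, abnl×4
AaBbnnLl×AabbNnll grid (16·16=256): AABbNnLl=8 AABbNnll=8 AABbnnLl=8 AABbnnll=8 AAbbNnLl=8 AAbbNnll=8 AAbbnnLl=8 AAbbnnll=8 AaBbNnLl=16 AaBbNnll=16 AaBbnnLl=16 AaBbnnll=16 AabbNnLl=16 AabbNnll=16 AabbnnLl=16 Aabbnnll=16 aaBbNnLl=8 aaBbNnll=8 aaBbnnLl=8 aaBbnnll=8 aabbNnLl=8 aabbNnll=8 aabbnnLl=8 aabbnnll=8
AAbbnnll hits 8/256; gcd=8; 8÷8/256÷8 = 1/32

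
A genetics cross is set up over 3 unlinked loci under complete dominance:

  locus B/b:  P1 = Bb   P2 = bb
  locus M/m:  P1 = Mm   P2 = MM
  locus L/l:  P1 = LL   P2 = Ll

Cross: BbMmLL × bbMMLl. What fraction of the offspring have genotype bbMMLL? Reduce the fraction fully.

P(bbMMLL) = 1/8

BbMmLL gametes: BML×2, BmL×2, bML×2, bmL×2
bbMMLl gametes: bML×4, bMl×4
BbMmLL×bbMMLl grid (8·8=64): BbMMLL=8 BbMMLl=8 BbMmLL=8 BbMmLl=8 bbMMLL=8 bbMMLl=8 bbMmLL=8 bbMmLl=8
bbMMLL hits 8/64; gcd=8; 8÷8/64÷8 = 1/8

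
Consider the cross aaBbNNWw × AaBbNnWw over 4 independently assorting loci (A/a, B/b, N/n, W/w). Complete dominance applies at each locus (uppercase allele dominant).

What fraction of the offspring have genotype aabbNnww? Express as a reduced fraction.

P(aabbNnww) = 1/64

aaBbNNWw gametes: aBNW×4, aBNw×4, abNW×4, abNw×4
AaBbNnWw gametes: ABNW×1, ABNw×1, ABnW×1, ABnw×1, AbNW×1, AbNw×1, AbnW×1, Abnw×1, aBNW×1, aBNw×1, aBnW×1, aBnw×1, abNW×1, abNw×1, abnW×1, abnw×1
aaBbNNWw×AaBbNnWw grid (16·16=256): AaBBNNWW=4 AaBBNNWw=8 AaBBNNww=4 AaBBNnWW=4 AaBBNnWw=8 AaBBNnww=4 AaBbNNWW=8 AaBbNNWw=16 AaBbNNww=8 AaBbNnWW=8 AaBbNnWw=16 AaBbNnww=8 AabbNNWW=4 AabbNNWw=8 AabbNNww=4 AabbNnWW=4 AabbNnWw=8 AabbNnww=4 aaBBNNWW=4 aaBBNNWw=8 aaBBNNww=4 aaBBNnWW=4 aaBBNnWw=8 aaBBNnww=4 aaBbNNWW=8 aaBbNNWw=16 aaBbNNww=8 aaBbNnWW=8 aaBbNnWw=16 aaBbNnww=8 aabbNNWW=4 aabbNNWw=8 aabbNNww=4 aabbNnWW=4 aabbNnWw=8 aabbNnww=4
aabbNnww hits 4/256; gcd=4; 4÷4/256÷4 = 1/64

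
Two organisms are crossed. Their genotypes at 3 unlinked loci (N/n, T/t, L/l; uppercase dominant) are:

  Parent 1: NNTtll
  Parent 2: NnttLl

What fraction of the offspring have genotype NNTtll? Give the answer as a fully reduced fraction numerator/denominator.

P(NNTtll) = 1/8

NNTtll gametes: NTl×4, Ntl×4
NnttLl gametes: NtL×2, Ntl×2, ntL×2, ntl×2
NNTtll×NnttLl grid (8·8=64): NNTtLl=8 NNTtll=8 NNttLl=8 NNttll=8 NnTtLl=8 NnTtll=8 NnttLl=8 Nnttll=8
NNTtll hits 8/64; gcd=8; 8÷8/64÷8 = 1/8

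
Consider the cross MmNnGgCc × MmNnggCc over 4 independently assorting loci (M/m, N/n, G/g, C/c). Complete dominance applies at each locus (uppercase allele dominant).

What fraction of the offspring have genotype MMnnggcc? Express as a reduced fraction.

P(MMnnggcc) = 1/128

MmNnGgCc gametes: MNGC×1, MNGc×1, MNgC×1, MNgc×1, MnGC×1, MnGc×1, MngC×1, Mngc×1, mNGC×1, mNGc×1, mNgC×1, mNgc×1, mnGC×1, mnGc×1, mngC×1, mngc×1
MmNnggCc gametes: MNgC×2, MNgc×2, MngC×2, Mngc×2, mNgC×2, mNgc×2, mngC×2, mngc×2
MmNnGgCc×MmNnggCc grid (16·16=256): MMNNGgCC=2 MMNNGgCc=4 MMNNGgcc=2 MMNNggCC=2 MMNNggCc=4 MMNNggcc=2 MMNnGgCC=4 MMNnGgCc=8 MMNnGgcc=4 MMNnggCC=4 MMNnggCc=8 MMNnggcc=4 MMnnGgCC=2 MMnnGgCc=4 MMnnGgcc=2 MMnnggCC=2 MMnnggCc=4 MMnnggcc=2 MmNNGgCC=4 MmNNGgCc=8 MmNNGgcc=4 MmNNggCC=4 MmNNggCc=8 MmNNggcc=4 MmNnGgCC=8 MmNnGgCc=16 MmNnGgcc=8 MmNnggCC=8 MmNnggCc=16 MmNnggcc=8 MmnnGgCC=4 MmnnGgCc=8 MmnnGgcc=4 MmnnggCC=4 MmnnggCc=8 Mmnnggcc=4 mmNNGgCC=2 mmNNGgCc=4 mmNNGgcc=2 mmNNggCC=2 mmNNggCc=4 mmNNggcc=2 mmNnGgCC=4 mmNnGgCc=8 mmNnGgcc=4 mmNnggCC=4 mmNnggCc=8 mmNnggcc=4 mmnnGgCC=2 mmnnGgCc=4 mmnnGgcc=2 mmnnggCC=2 mmnnggCc=4 mmnnggcc=2
MMnnggcc hits 2/256; gcd=2; 2÷2/256÷2 = 1/128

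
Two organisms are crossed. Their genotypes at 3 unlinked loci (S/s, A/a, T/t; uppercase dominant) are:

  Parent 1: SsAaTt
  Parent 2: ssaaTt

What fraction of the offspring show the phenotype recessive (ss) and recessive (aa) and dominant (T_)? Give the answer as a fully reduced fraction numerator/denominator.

P(ss aa T_) = 3/16

SsAaTt gametes: SAT×1, SAt×1, SaT×1, Sat×1, sAT×1, sAt×1, saT×1, sat×1
ssaaTt gametes: saT×4, sat×4
SsAaTt×ssaaTt grid (8·8=64): SsAaTT=4 SsAaTt=8 SsAatt=4 SsaaTT=4 SsaaTt=8 Ssaatt=4 ssAaTT=4 ssAaTt=8 ssAatt=4 ssaaTT=4 ssaaTt=8 ssaatt=4
ss aa T_ hits 12/64; gcd=4; 12÷4/64÷4 = 3/16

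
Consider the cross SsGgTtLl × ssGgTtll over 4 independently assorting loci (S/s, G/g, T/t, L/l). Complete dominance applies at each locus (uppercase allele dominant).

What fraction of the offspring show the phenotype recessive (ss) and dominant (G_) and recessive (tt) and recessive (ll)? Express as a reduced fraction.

SsGgTtLl gametes: SGTL×1, SGTl×1, SGtL×1, SGtl×1, SgTL×1, SgTl×1, SgtL×1, Sgtl×1, sGTL×1, sGTl×1, sGtL×1, sGtl×1, sgTL×1, sgTl×1, sgtL×1, sgtl×1
ssGgTtll gametes: sGTl×4, sGtl×4, sgTl×4, sgtl×4
SsGgTtLl×ssGgTtll grid (16·16=256): SsGGTTLl=4 SsGGTTll=4 SsGGTtLl=8 SsGGTtll=8 SsGGttLl=4 SsGGttll=4 SsGgTTLl=8 SsGgTTll=8 SsGgTtLl=16 SsGgTtll=16 SsGgttLl=8 SsGgttll=8 SsggTTLl=4 SsggTTll=4 SsggTtLl=8 SsggTtll=8 SsggttLl=4 Ssggttll=4 ssGGTTLl=4 ssGGTTll=4 ssGGTtLl=8 ssGGTtll=8 ssGGttLl=4 ssGGttll=4 ssGgTTLl=8 ssGgTTll=8 ssGgTtLl=16 ssGgTtll=16 ssGgttLl=8 ssGgttll=8 ssggTTLl=4 ssggTTll=4 ssggTtLl=8 ssggTtll=8 ssggttLl=4 ssggttll=4
ss G_ tt ll hits 12/256; gcd=4; 12÷4/256÷4 = 3/64

P(ss G_ tt ll) = 3/64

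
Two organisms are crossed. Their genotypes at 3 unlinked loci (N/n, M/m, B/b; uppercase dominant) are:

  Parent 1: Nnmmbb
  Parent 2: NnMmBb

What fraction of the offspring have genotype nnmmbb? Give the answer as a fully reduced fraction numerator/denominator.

P(nnmmbb) = 1/16

Nnmmbb gametes: Nmb×4, nmb×4
NnMmBb gametes: NMB×1, NMb×1, NmB×1, Nmb×1, nMB×1, nMb×1, nmB×1, nmb×1
Nnmmbb×NnMmBb grid (8·8=64): NNMmBb=4 NNMmbb=4 NNmmBb=4 NNmmbb=4 NnMmBb=8 NnMmbb=8 NnmmBb=8 Nnmmbb=8 nnMmBb=4 nnMmbb=4 nnmmBb=4 nnmmbb=4
nnmmbb hits 4/64; gcd=4; 4÷4/64÷4 = 1/16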